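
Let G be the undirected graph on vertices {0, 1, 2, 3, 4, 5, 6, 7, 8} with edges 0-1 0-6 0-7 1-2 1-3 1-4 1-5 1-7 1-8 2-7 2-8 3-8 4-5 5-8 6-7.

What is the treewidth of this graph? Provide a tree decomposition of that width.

Treewidth 2.
Bags: B1 = {1, 2, 8}  B2 = {1, 5, 8}  B3 = {1, 4, 5}  B4 = {1, 3, 8}  B5 = {1, 2, 7}  B6 = {0, 1, 7}  B7 = {0, 6, 7}
Tree: B1–B2, B2–B3, B2–B4, B1–B5, B5–B6, B6–B7

The largest bag has 3 vertices, giving width 2; this decomposition certifies tw(G) ≤ 2. On the other hand G contains the 3-clique {0, 1, 7}. A clique must lie in a single bag of any decomposition, so no decomposition can have width below 2. Combining the bounds, tw(G) = 2.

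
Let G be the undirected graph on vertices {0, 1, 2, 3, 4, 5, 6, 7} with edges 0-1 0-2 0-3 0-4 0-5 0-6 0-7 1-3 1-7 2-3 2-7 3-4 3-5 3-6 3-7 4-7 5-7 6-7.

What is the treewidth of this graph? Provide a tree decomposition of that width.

Treewidth 3.
One optimal decomposition is:
Bags: B1 = {0, 3, 6, 7}  B2 = {0, 3, 4, 7}  B3 = {0, 2, 3, 7}  B4 = {0, 3, 5, 7}  B5 = {0, 1, 3, 7}
Tree: B1–B2, B2–B3, B2–B4, B4–B5

Every bag has size at most 4, so the width is 4 − 1 = 3 and tw(G) ≤ 3. For the lower bound, the 4 vertices {0, 1, 3, 7} are pairwise adjacent, and any tree decomposition puts a clique entirely inside one bag — forcing width ≥ 3. Therefore the treewidth is 3.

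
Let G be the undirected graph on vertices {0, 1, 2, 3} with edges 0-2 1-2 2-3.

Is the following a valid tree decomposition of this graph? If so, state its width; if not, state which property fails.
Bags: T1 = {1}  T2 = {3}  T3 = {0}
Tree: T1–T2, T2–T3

A tree decomposition must satisfy three properties: every vertex lies in some bag; for every edge, both endpoints lie together in some bag; and for every vertex, the bags containing it form a connected subtree. Here vertex 2 appears in no bag, so the decomposition is invalid.

No — vertex 2 appears in no bag.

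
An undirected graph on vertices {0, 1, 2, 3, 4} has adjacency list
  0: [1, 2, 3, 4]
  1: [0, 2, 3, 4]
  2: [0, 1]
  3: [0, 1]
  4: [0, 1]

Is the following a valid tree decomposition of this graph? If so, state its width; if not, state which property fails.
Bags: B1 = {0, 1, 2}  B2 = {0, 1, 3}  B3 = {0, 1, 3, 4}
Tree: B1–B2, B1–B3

A tree decomposition must satisfy three properties: every vertex lies in some bag; for every edge, both endpoints lie together in some bag; and for every vertex, the bags containing it form a connected subtree. Here bags containing vertex 3 are not connected in the tree, so the decomposition is invalid.

No — bags containing vertex 3 are not connected in the tree.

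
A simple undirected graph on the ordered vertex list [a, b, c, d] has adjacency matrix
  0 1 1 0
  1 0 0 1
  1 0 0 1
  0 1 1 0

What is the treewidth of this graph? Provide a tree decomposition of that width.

Treewidth 2.
One such decomposition:
Bags: B1 = {b, c, d}  B2 = {a, b, c}
Tree: B1–B2

The largest bag has 3 vertices, giving width 2; this decomposition certifies tw(G) ≤ 2. The edges b–d–c–a–b form a cycle, so G is not a tree and its treewidth is at least 2. Therefore the treewidth is 2.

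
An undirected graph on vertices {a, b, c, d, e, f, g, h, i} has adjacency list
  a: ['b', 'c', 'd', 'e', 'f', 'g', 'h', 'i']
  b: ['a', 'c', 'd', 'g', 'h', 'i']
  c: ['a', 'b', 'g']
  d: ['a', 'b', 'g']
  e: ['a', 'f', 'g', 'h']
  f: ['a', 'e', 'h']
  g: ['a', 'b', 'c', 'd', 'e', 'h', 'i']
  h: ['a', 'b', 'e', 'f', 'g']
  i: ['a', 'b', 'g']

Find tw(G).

A width-3 tree decomposition is:
Bags: B1 = {a, e, g, h}  B2 = {a, b, g, h}  B3 = {a, b, d, g}  B4 = {a, b, g, i}  B5 = {a, e, f, h}  B6 = {a, b, c, g}
Tree: B1–B2, B2–B3, B2–B4, B1–B5, B3–B6
Every bag has size at most 4, so the width is 4 − 1 = 3 and tw(G) ≤ 3. Conversely, {a, e, g, h} is a clique of size 4, and the vertices of any clique must share a bag in every tree decomposition; so some bag has ≥ 4 vertices and tw(G) ≥ 3. The upper and lower bounds meet at 3, so that is the treewidth.

3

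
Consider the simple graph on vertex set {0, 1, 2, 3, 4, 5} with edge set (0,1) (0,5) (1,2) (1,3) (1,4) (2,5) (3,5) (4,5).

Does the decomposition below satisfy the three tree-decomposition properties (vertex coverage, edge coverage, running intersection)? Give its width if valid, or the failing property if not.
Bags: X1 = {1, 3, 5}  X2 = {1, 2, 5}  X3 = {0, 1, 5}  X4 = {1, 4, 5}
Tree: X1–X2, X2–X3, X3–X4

Yes; width 2.

Every vertex of G appears in some bag (union = {0, 1, 2, 3, 4, 5}); every edge is covered by a bag; and for each vertex v the set of bags containing v is connected in the bag tree. The decomposition is therefore valid. The largest bag has 3 vertices, so the width is 2.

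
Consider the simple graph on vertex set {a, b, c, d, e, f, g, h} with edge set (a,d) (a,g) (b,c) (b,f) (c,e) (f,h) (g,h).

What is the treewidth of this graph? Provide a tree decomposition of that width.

Each bag holds 2 vertices, so the decomposition has width 1, which upper-bounds the treewidth. Since G has at least one edge (e.g. e–c), it is not an edgeless graph, so tw(G) ≥ 1. Combining the bounds, tw(G) = 1.

Treewidth 1.
One such decomposition:
Bags: B1 = {c, e}  B2 = {b, c}  B3 = {b, f}  B4 = {f, h}  B5 = {g, h}  B6 = {a, g}  B7 = {a, d}
Tree: B1–B2, B2–B3, B3–B4, B4–B5, B5–B6, B6–B7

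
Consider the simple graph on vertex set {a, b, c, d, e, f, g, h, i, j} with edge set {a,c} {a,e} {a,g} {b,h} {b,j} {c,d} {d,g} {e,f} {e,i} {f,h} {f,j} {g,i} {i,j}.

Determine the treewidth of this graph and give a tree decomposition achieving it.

Treewidth 2.
Bags: B1 = {c, d, g}  B2 = {a, c, g}  B3 = {a, g, i}  B4 = {a, e, i}  B5 = {e, i, j}  B6 = {e, f, j}  B7 = {b, f, j}  B8 = {b, f, h}
Tree: B1–B2, B2–B3, B3–B4, B4–B5, B5–B6, B6–B7, B7–B8

The largest bag has 3 vertices, giving width 2; this decomposition certifies tw(G) ≤ 2. The edges d–c–a–g–d form a cycle, so G is not a tree and its treewidth is at least 2. The upper and lower bounds meet at 2, so that is the treewidth.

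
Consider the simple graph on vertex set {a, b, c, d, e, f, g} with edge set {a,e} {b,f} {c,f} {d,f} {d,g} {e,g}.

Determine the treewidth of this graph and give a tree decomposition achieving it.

The largest bag has 2 vertices, giving width 1; this decomposition certifies tw(G) ≤ 1. G has an edge, so its treewidth is at least 1. Combining the bounds, tw(G) = 1.

Treewidth 1.
One optimal decomposition is:
Bags: B1 = {d, g}  B2 = {e, g}  B3 = {d, f}  B4 = {a, e}  B5 = {b, f}  B6 = {c, f}
Tree: B1–B2, B1–B3, B2–B4, B3–B5, B5–B6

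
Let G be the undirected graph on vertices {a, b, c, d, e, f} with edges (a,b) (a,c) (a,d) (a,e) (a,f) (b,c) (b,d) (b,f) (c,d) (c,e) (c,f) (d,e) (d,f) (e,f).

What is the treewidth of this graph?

A width-4 tree decomposition is:
Bags: B1 = {a, c, d, e, f}  B2 = {a, b, c, d, f}
Tree: B1–B2
Each bag holds 5 vertices, so the decomposition has width 4, which upper-bounds the treewidth. On the other hand G contains the 5-clique {a, c, d, e, f}. A clique must lie in a single bag of any decomposition, so no decomposition can have width below 4. Combining the bounds, tw(G) = 4.

4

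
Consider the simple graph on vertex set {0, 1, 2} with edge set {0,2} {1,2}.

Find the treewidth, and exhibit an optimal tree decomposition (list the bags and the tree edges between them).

The largest bag has 2 vertices, giving width 1; this decomposition certifies tw(G) ≤ 1. Since G has at least one edge (e.g. 0–2), it is not an edgeless graph, so tw(G) ≥ 1. Therefore the treewidth is 1.

Treewidth 1.
One optimal decomposition is:
Bags: B1 = {0, 2}  B2 = {1, 2}
Tree: B1–B2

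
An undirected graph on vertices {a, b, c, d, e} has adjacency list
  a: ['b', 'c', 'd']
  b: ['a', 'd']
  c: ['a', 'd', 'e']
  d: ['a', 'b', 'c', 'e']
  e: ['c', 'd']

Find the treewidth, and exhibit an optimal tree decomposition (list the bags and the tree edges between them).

Every bag has size at most 3, so the width is 3 − 1 = 2 and tw(G) ≤ 2. For the lower bound, the 3 vertices {c, d, e} are pairwise adjacent, and any tree decomposition puts a clique entirely inside one bag — forcing width ≥ 2. Hence tw(G) = 2 exactly.

Treewidth 2.
Bags: B1 = {c, d, e}  B2 = {a, c, d}  B3 = {a, b, d}
Tree: B1–B2, B2–B3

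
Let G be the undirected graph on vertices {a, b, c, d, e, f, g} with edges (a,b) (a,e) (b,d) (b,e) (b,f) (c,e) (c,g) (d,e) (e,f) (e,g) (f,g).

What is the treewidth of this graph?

2

A width-2 tree decomposition is:
Bags: B1 = {b, e, f}  B2 = {a, b, e}  B3 = {b, d, e}  B4 = {e, f, g}  B5 = {c, e, g}
Tree: B1–B2, B2–B3, B1–B4, B4–B5
Every bag has size at most 3, so the width is 3 − 1 = 2 and tw(G) ≤ 2. On the other hand G contains the 3-clique {c, e, g}. A clique must lie in a single bag of any decomposition, so no decomposition can have width below 2. Therefore the treewidth is 2.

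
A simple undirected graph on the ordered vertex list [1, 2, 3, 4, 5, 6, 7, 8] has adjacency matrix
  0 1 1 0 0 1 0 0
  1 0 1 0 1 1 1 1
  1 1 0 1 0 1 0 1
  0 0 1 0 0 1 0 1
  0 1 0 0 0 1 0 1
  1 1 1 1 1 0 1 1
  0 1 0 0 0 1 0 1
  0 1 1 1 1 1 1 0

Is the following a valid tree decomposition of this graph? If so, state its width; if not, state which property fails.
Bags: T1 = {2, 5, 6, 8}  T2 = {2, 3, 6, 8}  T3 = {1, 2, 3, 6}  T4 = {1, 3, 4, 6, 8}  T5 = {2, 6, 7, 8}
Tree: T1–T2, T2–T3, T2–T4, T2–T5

No — bags containing vertex 1 are not connected in the tree.

A tree decomposition must satisfy three properties: every vertex lies in some bag; for every edge, both endpoints lie together in some bag; and for every vertex, the bags containing it form a connected subtree. Here bags containing vertex 1 are not connected in the tree, so the decomposition is invalid.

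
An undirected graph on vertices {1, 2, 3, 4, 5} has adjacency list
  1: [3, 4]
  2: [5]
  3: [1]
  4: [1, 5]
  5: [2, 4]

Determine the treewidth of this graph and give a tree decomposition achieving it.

Treewidth 1.
Bags: B1 = {1, 3}  B2 = {1, 4}  B3 = {4, 5}  B4 = {2, 5}
Tree: B1–B2, B2–B3, B3–B4

Every bag has size at most 2, so the width is 2 − 1 = 1 and tw(G) ≤ 1. Since G has at least one edge (e.g. 3–1), it is not an edgeless graph, so tw(G) ≥ 1. Hence tw(G) = 1 exactly.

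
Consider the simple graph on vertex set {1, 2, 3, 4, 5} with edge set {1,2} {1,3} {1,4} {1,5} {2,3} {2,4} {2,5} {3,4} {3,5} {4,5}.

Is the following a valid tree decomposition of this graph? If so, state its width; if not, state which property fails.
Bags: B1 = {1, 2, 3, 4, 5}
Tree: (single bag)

Yes; width 4.

Checking the three conditions: (i) the bags cover all of {1, 2, 3, 4, 5}; (ii) for each edge, some bag contains both endpoints; (iii) the bags containing any fixed vertex form a subtree. All hold, so the decomposition is valid with width 5 − 1 = 4.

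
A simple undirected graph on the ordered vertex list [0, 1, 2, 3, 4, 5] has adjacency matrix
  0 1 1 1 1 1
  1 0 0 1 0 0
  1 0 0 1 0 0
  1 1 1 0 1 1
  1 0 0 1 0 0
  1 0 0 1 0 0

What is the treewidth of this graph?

2

A width-2 tree decomposition is:
Bags: B1 = {0, 3, 5}  B2 = {0, 3, 4}  B3 = {0, 2, 3}  B4 = {0, 1, 3}
Tree: B1–B2, B2–B3, B3–B4
Each bag holds 3 vertices, so the decomposition has width 2, which upper-bounds the treewidth. Conversely, {0, 1, 3} is a clique of size 3, and the vertices of any clique must share a bag in every tree decomposition; so some bag has ≥ 3 vertices and tw(G) ≥ 2. The upper and lower bounds meet at 2, so that is the treewidth.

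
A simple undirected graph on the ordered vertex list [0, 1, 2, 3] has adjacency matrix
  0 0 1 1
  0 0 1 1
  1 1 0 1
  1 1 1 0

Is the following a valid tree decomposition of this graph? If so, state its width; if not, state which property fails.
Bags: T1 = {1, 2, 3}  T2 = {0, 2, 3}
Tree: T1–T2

Vertex coverage: the bags together contain {0, 1, 2, 3}, the full vertex set. Edge coverage: each edge of G has both endpoints in at least one bag. Running intersection: for every vertex, the bags containing it form a connected subtree. All three properties hold, so this is a valid tree decomposition of width max|bag| − 1 = 2, and hence tw(G) ≤ 2.

Yes; width 2.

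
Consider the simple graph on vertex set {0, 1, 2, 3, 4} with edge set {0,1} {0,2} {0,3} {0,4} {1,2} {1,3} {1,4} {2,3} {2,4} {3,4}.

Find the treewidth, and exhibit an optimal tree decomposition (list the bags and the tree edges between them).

With just one bag of size 5, the width is 5 − 1 = 4, so tw(G) ≤ 4. For the lower bound, the 5 vertices {0, 1, 2, 3, 4} are pairwise adjacent, and any tree decomposition puts a clique entirely inside one bag — forcing width ≥ 4. The upper and lower bounds meet at 4, so that is the treewidth.

Treewidth 4.
One optimal decomposition is:
Bags: B1 = {0, 1, 2, 3, 4}
Tree: (single bag)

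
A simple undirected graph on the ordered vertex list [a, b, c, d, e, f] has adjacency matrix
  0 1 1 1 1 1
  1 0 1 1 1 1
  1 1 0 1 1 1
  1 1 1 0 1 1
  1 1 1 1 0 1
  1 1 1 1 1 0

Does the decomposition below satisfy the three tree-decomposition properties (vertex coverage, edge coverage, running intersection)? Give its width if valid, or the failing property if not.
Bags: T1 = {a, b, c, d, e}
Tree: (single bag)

A tree decomposition must satisfy three properties: every vertex lies in some bag; for every edge, both endpoints lie together in some bag; and for every vertex, the bags containing it form a connected subtree. Here vertex f appears in no bag, so the decomposition is invalid.

No — vertex f appears in no bag.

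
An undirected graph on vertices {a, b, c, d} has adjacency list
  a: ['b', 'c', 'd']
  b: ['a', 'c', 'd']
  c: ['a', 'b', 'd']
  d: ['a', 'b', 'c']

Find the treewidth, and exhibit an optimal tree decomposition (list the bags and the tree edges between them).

A single bag containing all 4 vertices is trivially a valid decomposition of width 3. Conversely, {a, b, c, d} is a clique of size 4, and the vertices of any clique must share a bag in every tree decomposition; so some bag has ≥ 4 vertices and tw(G) ≥ 3. Hence tw(G) = 3 exactly.

Treewidth 3.
Bags: B1 = {a, b, c, d}
Tree: (single bag)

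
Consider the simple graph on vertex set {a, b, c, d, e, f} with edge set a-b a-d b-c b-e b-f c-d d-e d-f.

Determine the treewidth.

A width-2 tree decomposition is:
Bags: B1 = {b, c, d}  B2 = {b, d, e}  B3 = {a, b, d}  B4 = {b, d, f}
Tree: B1–B2, B2–B3, B3–B4
The largest bag has 3 vertices, giving width 2; this decomposition certifies tw(G) ≤ 2. The edges c–b–e–d–c form a cycle, so G is not a tree and its treewidth is at least 2. Hence tw(G) = 2 exactly.

2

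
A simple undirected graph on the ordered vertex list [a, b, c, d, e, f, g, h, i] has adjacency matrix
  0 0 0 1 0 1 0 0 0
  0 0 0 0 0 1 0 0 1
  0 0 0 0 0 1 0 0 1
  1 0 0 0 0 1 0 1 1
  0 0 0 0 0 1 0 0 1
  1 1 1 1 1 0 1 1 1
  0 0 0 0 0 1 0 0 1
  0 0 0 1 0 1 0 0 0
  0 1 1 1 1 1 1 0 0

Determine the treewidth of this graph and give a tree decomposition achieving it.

Treewidth 2.
One optimal decomposition is:
Bags: B1 = {c, f, i}  B2 = {e, f, i}  B3 = {b, f, i}  B4 = {d, f, i}  B5 = {a, d, f}  B6 = {f, g, i}  B7 = {d, f, h}
Tree: B1–B2, B2–B3, B2–B4, B4–B5, B3–B6, B4–B7

The largest bag has 3 vertices, giving width 2; this decomposition certifies tw(G) ≤ 2. Conversely, {d, f, h} is a clique of size 3, and the vertices of any clique must share a bag in every tree decomposition; so some bag has ≥ 3 vertices and tw(G) ≥ 2. Combining the bounds, tw(G) = 2.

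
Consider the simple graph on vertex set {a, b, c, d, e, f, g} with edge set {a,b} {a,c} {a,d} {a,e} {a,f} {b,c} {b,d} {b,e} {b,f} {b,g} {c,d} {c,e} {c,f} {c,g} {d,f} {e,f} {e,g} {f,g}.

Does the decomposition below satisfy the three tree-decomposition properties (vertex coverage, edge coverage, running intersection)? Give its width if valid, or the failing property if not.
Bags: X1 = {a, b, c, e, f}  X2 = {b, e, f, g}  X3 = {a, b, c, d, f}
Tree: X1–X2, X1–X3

No — edge (c,g) lies in no bag.

A tree decomposition must satisfy three properties: every vertex lies in some bag; for every edge, both endpoints lie together in some bag; and for every vertex, the bags containing it form a connected subtree. Here edge (c,g) lies in no bag, so the decomposition is invalid.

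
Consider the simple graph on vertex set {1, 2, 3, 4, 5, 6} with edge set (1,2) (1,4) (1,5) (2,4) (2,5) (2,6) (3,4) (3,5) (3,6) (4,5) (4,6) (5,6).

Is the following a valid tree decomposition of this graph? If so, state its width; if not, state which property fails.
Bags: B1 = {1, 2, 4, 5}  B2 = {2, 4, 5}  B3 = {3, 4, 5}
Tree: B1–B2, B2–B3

No — vertex 6 appears in no bag.

A tree decomposition must satisfy three properties: every vertex lies in some bag; for every edge, both endpoints lie together in some bag; and for every vertex, the bags containing it form a connected subtree. Here vertex 6 appears in no bag, so the decomposition is invalid.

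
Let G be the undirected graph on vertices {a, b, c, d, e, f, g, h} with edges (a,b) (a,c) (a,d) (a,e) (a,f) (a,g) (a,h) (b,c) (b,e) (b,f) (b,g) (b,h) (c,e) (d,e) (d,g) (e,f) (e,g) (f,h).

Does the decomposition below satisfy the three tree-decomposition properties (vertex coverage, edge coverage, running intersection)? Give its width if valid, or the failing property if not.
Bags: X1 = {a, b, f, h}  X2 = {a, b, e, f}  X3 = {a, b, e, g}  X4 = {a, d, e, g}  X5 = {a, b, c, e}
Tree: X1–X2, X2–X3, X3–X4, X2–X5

Yes; width 3.

Checking the three conditions: (i) the bags cover all of {a, b, c, d, e, f, g, h}; (ii) for each edge, some bag contains both endpoints; (iii) the bags containing any fixed vertex form a subtree. All hold, so the decomposition is valid with width 4 − 1 = 3.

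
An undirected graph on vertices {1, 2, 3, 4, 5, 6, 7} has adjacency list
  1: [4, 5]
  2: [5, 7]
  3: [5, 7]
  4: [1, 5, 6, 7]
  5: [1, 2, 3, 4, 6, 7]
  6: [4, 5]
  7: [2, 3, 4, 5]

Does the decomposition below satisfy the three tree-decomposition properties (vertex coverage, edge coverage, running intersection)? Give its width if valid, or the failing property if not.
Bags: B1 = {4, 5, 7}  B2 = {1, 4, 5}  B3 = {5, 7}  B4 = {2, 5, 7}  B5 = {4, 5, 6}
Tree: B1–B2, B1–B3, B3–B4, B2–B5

No — vertex 3 appears in no bag.

A tree decomposition must satisfy three properties: every vertex lies in some bag; for every edge, both endpoints lie together in some bag; and for every vertex, the bags containing it form a connected subtree. Here vertex 3 appears in no bag, so the decomposition is invalid.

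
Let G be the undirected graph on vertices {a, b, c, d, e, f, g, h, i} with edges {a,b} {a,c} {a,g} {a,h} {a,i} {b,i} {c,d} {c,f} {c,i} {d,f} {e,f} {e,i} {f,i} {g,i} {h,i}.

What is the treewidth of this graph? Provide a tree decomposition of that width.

Treewidth 2.
One such decomposition:
Bags: B1 = {a, b, i}  B2 = {a, c, i}  B3 = {c, f, i}  B4 = {a, h, i}  B5 = {e, f, i}  B6 = {a, g, i}  B7 = {c, d, f}
Tree: B1–B2, B2–B3, B2–B4, B3–B5, B1–B6, B3–B7

Every bag has size at most 3, so the width is 3 − 1 = 2 and tw(G) ≤ 2. On the other hand G contains the 3-clique {c, d, f}. A clique must lie in a single bag of any decomposition, so no decomposition can have width below 2. Hence tw(G) = 2 exactly.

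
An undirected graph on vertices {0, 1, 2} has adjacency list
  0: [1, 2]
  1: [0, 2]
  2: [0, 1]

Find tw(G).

A width-2 tree decomposition is:
Bags: B1 = {0, 1, 2}
Tree: (single bag)
A single bag containing all 3 vertices is trivially a valid decomposition of width 2. Conversely, {0, 1, 2} is a clique of size 3, and the vertices of any clique must share a bag in every tree decomposition; so some bag has ≥ 3 vertices and tw(G) ≥ 2. Combining the bounds, tw(G) = 2.

2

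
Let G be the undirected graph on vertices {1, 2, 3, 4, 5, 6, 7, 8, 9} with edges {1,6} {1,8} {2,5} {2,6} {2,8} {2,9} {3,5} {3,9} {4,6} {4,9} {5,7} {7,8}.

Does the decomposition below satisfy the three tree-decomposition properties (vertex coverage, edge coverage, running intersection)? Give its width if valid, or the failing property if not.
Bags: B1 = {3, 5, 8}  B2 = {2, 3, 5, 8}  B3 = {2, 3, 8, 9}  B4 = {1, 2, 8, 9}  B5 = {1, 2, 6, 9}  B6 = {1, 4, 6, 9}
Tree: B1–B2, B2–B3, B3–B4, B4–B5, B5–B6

No — vertex 7 appears in no bag.

A tree decomposition must satisfy three properties: every vertex lies in some bag; for every edge, both endpoints lie together in some bag; and for every vertex, the bags containing it form a connected subtree. Here vertex 7 appears in no bag, so the decomposition is invalid.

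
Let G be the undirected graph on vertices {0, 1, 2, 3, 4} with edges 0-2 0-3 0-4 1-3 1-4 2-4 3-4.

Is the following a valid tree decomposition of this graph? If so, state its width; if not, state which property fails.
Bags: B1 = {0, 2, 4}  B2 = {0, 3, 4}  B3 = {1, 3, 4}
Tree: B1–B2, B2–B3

Yes; width 2.

Vertex coverage: the bags together contain {0, 1, 2, 3, 4}, the full vertex set. Edge coverage: each edge of G has both endpoints in at least one bag. Running intersection: for every vertex, the bags containing it form a connected subtree. All three properties hold, so this is a valid tree decomposition of width max|bag| − 1 = 2, and hence tw(G) ≤ 2.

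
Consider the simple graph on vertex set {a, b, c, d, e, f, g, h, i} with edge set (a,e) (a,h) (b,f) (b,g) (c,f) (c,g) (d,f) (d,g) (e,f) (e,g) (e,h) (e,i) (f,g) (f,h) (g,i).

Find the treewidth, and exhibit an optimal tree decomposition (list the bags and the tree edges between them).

Every bag has size at most 3, so the width is 3 − 1 = 2 and tw(G) ≤ 2. On the other hand G contains the 3-clique {a, e, h}. A clique must lie in a single bag of any decomposition, so no decomposition can have width below 2. The upper and lower bounds meet at 2, so that is the treewidth.

Treewidth 2.
One such decomposition:
Bags: B1 = {e, f, h}  B2 = {e, f, g}  B3 = {c, f, g}  B4 = {b, f, g}  B5 = {d, f, g}  B6 = {e, g, i}  B7 = {a, e, h}
Tree: B1–B2, B2–B3, B2–B4, B2–B5, B2–B6, B1–B7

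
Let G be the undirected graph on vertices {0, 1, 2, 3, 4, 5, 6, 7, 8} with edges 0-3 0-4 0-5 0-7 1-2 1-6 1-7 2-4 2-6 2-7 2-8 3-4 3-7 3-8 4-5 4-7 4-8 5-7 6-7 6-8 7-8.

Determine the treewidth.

3

A width-3 tree decomposition is:
Bags: B1 = {3, 4, 7, 8}  B2 = {0, 3, 4, 7}  B3 = {0, 4, 5, 7}  B4 = {2, 4, 7, 8}  B5 = {2, 6, 7, 8}  B6 = {1, 2, 6, 7}
Tree: B1–B2, B2–B3, B1–B4, B4–B5, B5–B6
Each bag holds 4 vertices, so the decomposition has width 3, which upper-bounds the treewidth. For the lower bound, the 4 vertices {1, 2, 6, 7} are pairwise adjacent, and any tree decomposition puts a clique entirely inside one bag — forcing width ≥ 3. Therefore the treewidth is 3.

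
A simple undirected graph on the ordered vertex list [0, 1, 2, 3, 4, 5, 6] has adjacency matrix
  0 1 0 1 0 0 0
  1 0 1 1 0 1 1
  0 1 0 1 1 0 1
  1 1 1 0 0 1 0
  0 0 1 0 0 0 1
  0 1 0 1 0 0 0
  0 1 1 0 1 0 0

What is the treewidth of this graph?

2

A width-2 tree decomposition is:
Bags: B1 = {1, 2, 3}  B2 = {1, 2, 6}  B3 = {1, 3, 5}  B4 = {2, 4, 6}  B5 = {0, 1, 3}
Tree: B1–B2, B1–B3, B2–B4, B1–B5
Each bag holds 3 vertices, so the decomposition has width 2, which upper-bounds the treewidth. For the lower bound, the 3 vertices {0, 1, 3} are pairwise adjacent, and any tree decomposition puts a clique entirely inside one bag — forcing width ≥ 2. Combining the bounds, tw(G) = 2.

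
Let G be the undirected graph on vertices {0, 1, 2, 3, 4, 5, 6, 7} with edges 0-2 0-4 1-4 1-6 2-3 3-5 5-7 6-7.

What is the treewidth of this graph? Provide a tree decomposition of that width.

Treewidth 2.
Bags: B1 = {3, 5, 7}  B2 = {2, 3, 7}  B3 = {0, 2, 7}  B4 = {0, 4, 7}  B5 = {1, 4, 7}  B6 = {1, 6, 7}
Tree: B1–B2, B2–B3, B3–B4, B4–B5, B5–B6

The largest bag has 3 vertices, giving width 2; this decomposition certifies tw(G) ≤ 2. Since 7–5–3–2–0–4–1–6–7 is a cycle in G, G is not acyclic. Forests are exactly the graphs of treewidth ≤ 1, so tw(G) ≥ 2. Combining the bounds, tw(G) = 2.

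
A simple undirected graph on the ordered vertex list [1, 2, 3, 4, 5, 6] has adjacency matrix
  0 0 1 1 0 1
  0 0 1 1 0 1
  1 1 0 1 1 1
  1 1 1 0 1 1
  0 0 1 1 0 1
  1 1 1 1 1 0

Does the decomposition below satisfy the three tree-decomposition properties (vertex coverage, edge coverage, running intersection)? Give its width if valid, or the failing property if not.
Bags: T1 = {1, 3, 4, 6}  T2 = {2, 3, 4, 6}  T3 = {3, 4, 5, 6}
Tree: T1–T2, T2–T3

Every vertex of G appears in some bag (union = {1, 2, 3, 4, 5, 6}); every edge is covered by a bag; and for each vertex v the set of bags containing v is connected in the bag tree. The decomposition is therefore valid. The largest bag has 4 vertices, so the width is 3.

Yes; width 3.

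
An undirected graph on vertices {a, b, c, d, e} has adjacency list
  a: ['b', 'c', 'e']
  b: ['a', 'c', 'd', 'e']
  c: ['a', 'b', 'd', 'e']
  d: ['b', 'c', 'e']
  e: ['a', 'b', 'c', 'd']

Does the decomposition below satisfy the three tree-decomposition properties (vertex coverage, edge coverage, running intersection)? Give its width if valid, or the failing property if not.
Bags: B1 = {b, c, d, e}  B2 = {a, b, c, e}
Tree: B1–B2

Yes; width 3.

Every vertex of G appears in some bag (union = {a, b, c, d, e}); every edge is covered by a bag; and for each vertex v the set of bags containing v is connected in the bag tree. The decomposition is therefore valid. The largest bag has 4 vertices, so the width is 3.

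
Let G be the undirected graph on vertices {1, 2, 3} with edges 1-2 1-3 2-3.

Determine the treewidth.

A width-2 tree decomposition is:
Bags: B1 = {1, 2, 3}
Tree: (single bag)
With just one bag of size 3, the width is 3 − 1 = 2, so tw(G) ≤ 2. On the other hand G contains the 3-clique {1, 2, 3}. A clique must lie in a single bag of any decomposition, so no decomposition can have width below 2. Combining the bounds, tw(G) = 2.

2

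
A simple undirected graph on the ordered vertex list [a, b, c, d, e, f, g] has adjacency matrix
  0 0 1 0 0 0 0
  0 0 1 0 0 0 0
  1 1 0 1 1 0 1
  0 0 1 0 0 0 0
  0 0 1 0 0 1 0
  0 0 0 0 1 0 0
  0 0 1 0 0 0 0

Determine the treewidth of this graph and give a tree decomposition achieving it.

Treewidth 1.
One such decomposition:
Bags: B1 = {c, e}  B2 = {b, c}  B3 = {c, g}  B4 = {e, f}  B5 = {c, d}  B6 = {a, c}
Tree: B1–B2, B2–B3, B1–B4, B3–B5, B5–B6

Each bag holds 2 vertices, so the decomposition has width 1, which upper-bounds the treewidth. G has an edge, so its treewidth is at least 1. Hence tw(G) = 1 exactly.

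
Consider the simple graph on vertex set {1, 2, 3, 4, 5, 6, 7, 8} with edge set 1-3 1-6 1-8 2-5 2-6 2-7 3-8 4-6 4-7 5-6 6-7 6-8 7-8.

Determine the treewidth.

2

A width-2 tree decomposition is:
Bags: B1 = {2, 6, 7}  B2 = {6, 7, 8}  B3 = {1, 6, 8}  B4 = {4, 6, 7}  B5 = {2, 5, 6}  B6 = {1, 3, 8}
Tree: B1–B2, B2–B3, B1–B4, B1–B5, B3–B6
Every bag has size at most 3, so the width is 3 − 1 = 2 and tw(G) ≤ 2. Conversely, {1, 3, 8} is a clique of size 3, and the vertices of any clique must share a bag in every tree decomposition; so some bag has ≥ 3 vertices and tw(G) ≥ 2. Therefore the treewidth is 2.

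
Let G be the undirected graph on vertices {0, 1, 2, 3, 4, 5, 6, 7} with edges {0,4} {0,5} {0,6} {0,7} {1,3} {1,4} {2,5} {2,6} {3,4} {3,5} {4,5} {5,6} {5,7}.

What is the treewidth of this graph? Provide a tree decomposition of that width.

Treewidth 2.
Bags: B1 = {0, 4, 5}  B2 = {3, 4, 5}  B3 = {1, 3, 4}  B4 = {0, 5, 7}  B5 = {0, 5, 6}  B6 = {2, 5, 6}
Tree: B1–B2, B2–B3, B1–B4, B1–B5, B5–B6

The largest bag has 3 vertices, giving width 2; this decomposition certifies tw(G) ≤ 2. On the other hand G contains the 3-clique {1, 3, 4}. A clique must lie in a single bag of any decomposition, so no decomposition can have width below 2. The upper and lower bounds meet at 2, so that is the treewidth.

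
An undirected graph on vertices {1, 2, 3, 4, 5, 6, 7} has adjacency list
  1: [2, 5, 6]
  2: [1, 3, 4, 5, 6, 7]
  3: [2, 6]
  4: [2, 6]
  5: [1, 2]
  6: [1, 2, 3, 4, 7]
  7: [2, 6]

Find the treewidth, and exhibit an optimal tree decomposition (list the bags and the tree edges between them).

Each bag holds 3 vertices, so the decomposition has width 2, which upper-bounds the treewidth. On the other hand G contains the 3-clique {1, 2, 5}. A clique must lie in a single bag of any decomposition, so no decomposition can have width below 2. Hence tw(G) = 2 exactly.

Treewidth 2.
Bags: B1 = {1, 2, 6}  B2 = {1, 2, 5}  B3 = {2, 6, 7}  B4 = {2, 4, 6}  B5 = {2, 3, 6}
Tree: B1–B2, B1–B3, B1–B4, B3–B5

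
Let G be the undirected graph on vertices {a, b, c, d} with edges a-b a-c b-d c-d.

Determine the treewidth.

A width-2 tree decomposition is:
Bags: B1 = {a, c, d}  B2 = {a, b, d}
Tree: B1–B2
Each bag holds 3 vertices, so the decomposition has width 2, which upper-bounds the treewidth. For the lower bound, G contains the cycle d–c–a–b–d, so G is not a forest; only forests have treewidth ≤ 1, hence tw(G) ≥ 2. The upper and lower bounds meet at 2, so that is the treewidth.

2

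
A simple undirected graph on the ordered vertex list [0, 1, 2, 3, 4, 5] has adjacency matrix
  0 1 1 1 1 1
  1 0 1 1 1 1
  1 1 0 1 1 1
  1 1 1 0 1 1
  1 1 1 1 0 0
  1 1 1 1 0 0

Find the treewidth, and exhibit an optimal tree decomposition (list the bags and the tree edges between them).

Treewidth 4.
One optimal decomposition is:
Bags: B1 = {0, 1, 2, 3, 5}  B2 = {0, 1, 2, 3, 4}
Tree: B1–B2

Every bag has size at most 5, so the width is 5 − 1 = 4 and tw(G) ≤ 4. For the lower bound, the 5 vertices {0, 1, 2, 3, 4} are pairwise adjacent, and any tree decomposition puts a clique entirely inside one bag — forcing width ≥ 4. Combining the bounds, tw(G) = 4.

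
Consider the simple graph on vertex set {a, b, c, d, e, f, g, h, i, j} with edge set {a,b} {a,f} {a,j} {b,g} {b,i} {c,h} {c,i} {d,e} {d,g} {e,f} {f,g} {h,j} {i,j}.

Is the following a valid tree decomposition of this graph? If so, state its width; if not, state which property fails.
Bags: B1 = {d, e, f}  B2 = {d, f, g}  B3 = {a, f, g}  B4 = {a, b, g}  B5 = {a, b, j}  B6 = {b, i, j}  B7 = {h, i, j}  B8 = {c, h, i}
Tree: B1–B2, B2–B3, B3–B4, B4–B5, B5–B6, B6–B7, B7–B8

Yes; width 2.

Every vertex of G appears in some bag (union = {a, b, c, d, e, f, g, h, i, j}); every edge is covered by a bag; and for each vertex v the set of bags containing v is connected in the bag tree. The decomposition is therefore valid. The largest bag has 3 vertices, so the width is 2.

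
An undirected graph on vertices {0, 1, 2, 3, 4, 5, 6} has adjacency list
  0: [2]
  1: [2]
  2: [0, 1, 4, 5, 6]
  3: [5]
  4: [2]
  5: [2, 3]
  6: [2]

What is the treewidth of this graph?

A width-1 tree decomposition is:
Bags: B1 = {2, 4}  B2 = {2, 5}  B3 = {0, 2}  B4 = {2, 6}  B5 = {3, 5}  B6 = {1, 2}
Tree: B1–B2, B1–B3, B3–B4, B2–B5, B1–B6
Every bag has size at most 2, so the width is 2 − 1 = 1 and tw(G) ≤ 1. Since G has at least one edge (e.g. 4–2), it is not an edgeless graph, so tw(G) ≥ 1. The upper and lower bounds meet at 1, so that is the treewidth.

1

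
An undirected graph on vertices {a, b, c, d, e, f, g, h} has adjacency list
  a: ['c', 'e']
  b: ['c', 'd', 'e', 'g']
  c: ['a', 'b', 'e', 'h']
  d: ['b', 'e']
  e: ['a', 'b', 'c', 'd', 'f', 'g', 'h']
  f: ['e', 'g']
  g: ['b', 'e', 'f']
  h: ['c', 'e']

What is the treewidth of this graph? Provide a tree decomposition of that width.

Treewidth 2.
Bags: B1 = {e, f, g}  B2 = {b, e, g}  B3 = {b, d, e}  B4 = {b, c, e}  B5 = {a, c, e}  B6 = {c, e, h}
Tree: B1–B2, B2–B3, B2–B4, B4–B5, B4–B6

Each bag holds 3 vertices, so the decomposition has width 2, which upper-bounds the treewidth. Conversely, {a, c, e} is a clique of size 3, and the vertices of any clique must share a bag in every tree decomposition; so some bag has ≥ 3 vertices and tw(G) ≥ 2. Hence tw(G) = 2 exactly.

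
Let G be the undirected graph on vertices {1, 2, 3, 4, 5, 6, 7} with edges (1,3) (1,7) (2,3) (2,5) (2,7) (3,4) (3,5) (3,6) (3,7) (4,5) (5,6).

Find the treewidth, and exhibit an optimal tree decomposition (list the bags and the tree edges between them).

Every bag has size at most 3, so the width is 3 − 1 = 2 and tw(G) ≤ 2. On the other hand G contains the 3-clique {1, 3, 7}. A clique must lie in a single bag of any decomposition, so no decomposition can have width below 2. Therefore the treewidth is 2.

Treewidth 2.
Bags: B1 = {3, 4, 5}  B2 = {2, 3, 5}  B3 = {2, 3, 7}  B4 = {1, 3, 7}  B5 = {3, 5, 6}
Tree: B1–B2, B2–B3, B3–B4, B1–B5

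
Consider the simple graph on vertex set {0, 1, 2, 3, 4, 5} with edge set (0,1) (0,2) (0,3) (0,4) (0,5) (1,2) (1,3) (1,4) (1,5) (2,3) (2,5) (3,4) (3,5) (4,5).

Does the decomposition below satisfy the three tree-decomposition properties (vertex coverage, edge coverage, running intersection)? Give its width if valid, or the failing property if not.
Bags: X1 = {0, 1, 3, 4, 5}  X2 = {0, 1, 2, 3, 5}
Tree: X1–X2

Every vertex of G appears in some bag (union = {0, 1, 2, 3, 4, 5}); every edge is covered by a bag; and for each vertex v the set of bags containing v is connected in the bag tree. The decomposition is therefore valid. The largest bag has 5 vertices, so the width is 4.

Yes; width 4.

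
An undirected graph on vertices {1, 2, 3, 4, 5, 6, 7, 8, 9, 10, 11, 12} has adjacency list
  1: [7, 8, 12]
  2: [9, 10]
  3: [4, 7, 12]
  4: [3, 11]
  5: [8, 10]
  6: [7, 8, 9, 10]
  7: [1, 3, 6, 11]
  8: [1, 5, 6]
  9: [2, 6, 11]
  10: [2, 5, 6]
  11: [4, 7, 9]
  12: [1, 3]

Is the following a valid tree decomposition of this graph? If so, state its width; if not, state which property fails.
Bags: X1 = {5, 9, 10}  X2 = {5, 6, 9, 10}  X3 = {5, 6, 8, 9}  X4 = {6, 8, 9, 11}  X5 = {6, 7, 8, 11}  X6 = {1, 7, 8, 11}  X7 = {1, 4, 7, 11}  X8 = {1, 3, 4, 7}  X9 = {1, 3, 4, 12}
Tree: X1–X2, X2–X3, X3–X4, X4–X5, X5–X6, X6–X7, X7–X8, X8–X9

A tree decomposition must satisfy three properties: every vertex lies in some bag; for every edge, both endpoints lie together in some bag; and for every vertex, the bags containing it form a connected subtree. Here vertex 2 appears in no bag, so the decomposition is invalid.

No — vertex 2 appears in no bag.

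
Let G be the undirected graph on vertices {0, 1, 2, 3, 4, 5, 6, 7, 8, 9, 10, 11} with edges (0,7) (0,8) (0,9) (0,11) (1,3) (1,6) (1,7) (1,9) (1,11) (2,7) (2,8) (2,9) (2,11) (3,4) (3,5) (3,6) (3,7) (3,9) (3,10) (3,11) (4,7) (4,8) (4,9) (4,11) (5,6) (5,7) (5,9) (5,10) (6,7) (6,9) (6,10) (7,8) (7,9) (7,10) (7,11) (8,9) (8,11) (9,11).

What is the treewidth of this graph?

4

A width-4 tree decomposition is:
Bags: B1 = {4, 7, 8, 9, 11}  B2 = {3, 4, 7, 9, 11}  B3 = {1, 3, 7, 9, 11}  B4 = {1, 3, 6, 7, 9}  B5 = {3, 5, 6, 7, 9}  B6 = {0, 7, 8, 9, 11}  B7 = {2, 7, 8, 9, 11}  B8 = {3, 5, 6, 7, 10}
Tree: B1–B2, B2–B3, B3–B4, B4–B5, B1–B6, B1–B7, B5–B8
Every bag has size at most 5, so the width is 5 − 1 = 4 and tw(G) ≤ 4. For the lower bound, the 5 vertices {0, 7, 8, 9, 11} are pairwise adjacent, and any tree decomposition puts a clique entirely inside one bag — forcing width ≥ 4. Hence tw(G) = 4 exactly.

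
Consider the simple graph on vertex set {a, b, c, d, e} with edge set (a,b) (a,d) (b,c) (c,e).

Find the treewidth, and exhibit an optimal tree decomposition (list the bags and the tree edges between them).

Treewidth 1.
One optimal decomposition is:
Bags: B1 = {c, e}  B2 = {b, c}  B3 = {a, b}  B4 = {a, d}
Tree: B1–B2, B2–B3, B3–B4

Each bag holds 2 vertices, so the decomposition has width 1, which upper-bounds the treewidth. Any graph with an edge has treewidth ≥ 1, and G has the edge e–c. Hence tw(G) = 1 exactly.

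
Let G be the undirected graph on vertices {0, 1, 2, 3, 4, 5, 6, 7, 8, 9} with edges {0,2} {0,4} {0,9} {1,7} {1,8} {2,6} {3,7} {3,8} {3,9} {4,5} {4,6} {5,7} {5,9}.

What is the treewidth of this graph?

2

A width-2 tree decomposition is:
Bags: B1 = {2, 4, 6}  B2 = {0, 2, 4}  B3 = {0, 4, 5}  B4 = {0, 5, 9}  B5 = {5, 7, 9}  B6 = {3, 7, 9}  B7 = {1, 3, 7}  B8 = {1, 3, 8}
Tree: B1–B2, B2–B3, B3–B4, B4–B5, B5–B6, B6–B7, B7–B8
The largest bag has 3 vertices, giving width 2; this decomposition certifies tw(G) ≤ 2. The edges 6–2–0–4–6 form a cycle, so G is not a tree and its treewidth is at least 2. Combining the bounds, tw(G) = 2.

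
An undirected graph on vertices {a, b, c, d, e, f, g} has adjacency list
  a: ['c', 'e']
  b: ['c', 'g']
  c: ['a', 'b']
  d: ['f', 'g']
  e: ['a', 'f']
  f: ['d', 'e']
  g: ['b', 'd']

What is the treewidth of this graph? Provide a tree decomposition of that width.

Treewidth 2.
One optimal decomposition is:
Bags: B1 = {b, c, g}  B2 = {c, d, g}  B3 = {c, d, f}  B4 = {c, e, f}  B5 = {a, c, e}
Tree: B1–B2, B2–B3, B3–B4, B4–B5

Each bag holds 3 vertices, so the decomposition has width 2, which upper-bounds the treewidth. The edges c–b–g–d–f–e–a–c form a cycle, so G is not a tree and its treewidth is at least 2. Therefore the treewidth is 2.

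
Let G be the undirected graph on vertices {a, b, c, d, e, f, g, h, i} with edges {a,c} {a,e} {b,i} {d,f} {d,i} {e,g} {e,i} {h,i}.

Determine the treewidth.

A width-1 tree decomposition is:
Bags: B1 = {a, e}  B2 = {e, i}  B3 = {a, c}  B4 = {h, i}  B5 = {b, i}  B6 = {d, i}  B7 = {d, f}  B8 = {e, g}
Tree: B1–B2, B1–B3, B2–B4, B2–B5, B2–B6, B6–B7, B2–B8
The largest bag has 2 vertices, giving width 1; this decomposition certifies tw(G) ≤ 1. Any graph with an edge has treewidth ≥ 1, and G has the edge a–e. The upper and lower bounds meet at 1, so that is the treewidth.

1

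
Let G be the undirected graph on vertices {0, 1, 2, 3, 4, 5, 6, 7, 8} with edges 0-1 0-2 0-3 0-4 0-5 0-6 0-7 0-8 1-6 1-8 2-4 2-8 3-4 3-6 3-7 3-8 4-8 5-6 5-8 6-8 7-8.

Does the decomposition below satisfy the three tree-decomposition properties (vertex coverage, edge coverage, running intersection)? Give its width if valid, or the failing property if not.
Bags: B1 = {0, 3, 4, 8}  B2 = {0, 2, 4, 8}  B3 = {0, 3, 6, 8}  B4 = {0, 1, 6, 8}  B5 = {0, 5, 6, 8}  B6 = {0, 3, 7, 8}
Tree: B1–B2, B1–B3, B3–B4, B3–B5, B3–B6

Checking the three conditions: (i) the bags cover all of {0, 1, 2, 3, 4, 5, 6, 7, 8}; (ii) for each edge, some bag contains both endpoints; (iii) the bags containing any fixed vertex form a subtree. All hold, so the decomposition is valid with width 4 − 1 = 3.

Yes; width 3.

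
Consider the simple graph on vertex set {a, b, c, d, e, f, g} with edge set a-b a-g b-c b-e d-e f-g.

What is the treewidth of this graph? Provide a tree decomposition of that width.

Each bag holds 2 vertices, so the decomposition has width 1, which upper-bounds the treewidth. Any graph with an edge has treewidth ≥ 1, and G has the edge b–e. The upper and lower bounds meet at 1, so that is the treewidth.

Treewidth 1.
One optimal decomposition is:
Bags: B1 = {b, e}  B2 = {a, b}  B3 = {b, c}  B4 = {a, g}  B5 = {f, g}  B6 = {d, e}
Tree: B1–B2, B2–B3, B2–B4, B4–B5, B1–B6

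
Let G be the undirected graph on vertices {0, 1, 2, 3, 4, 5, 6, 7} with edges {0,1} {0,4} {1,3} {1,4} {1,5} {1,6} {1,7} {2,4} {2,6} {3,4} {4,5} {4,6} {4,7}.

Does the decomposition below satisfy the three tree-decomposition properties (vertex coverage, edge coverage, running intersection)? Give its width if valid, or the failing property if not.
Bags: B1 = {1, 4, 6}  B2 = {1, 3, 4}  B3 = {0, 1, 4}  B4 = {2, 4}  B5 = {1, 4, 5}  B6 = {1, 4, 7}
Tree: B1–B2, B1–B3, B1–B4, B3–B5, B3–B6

A tree decomposition must satisfy three properties: every vertex lies in some bag; for every edge, both endpoints lie together in some bag; and for every vertex, the bags containing it form a connected subtree. Here edge (6,2) lies in no bag, so the decomposition is invalid.

No — edge (6,2) lies in no bag.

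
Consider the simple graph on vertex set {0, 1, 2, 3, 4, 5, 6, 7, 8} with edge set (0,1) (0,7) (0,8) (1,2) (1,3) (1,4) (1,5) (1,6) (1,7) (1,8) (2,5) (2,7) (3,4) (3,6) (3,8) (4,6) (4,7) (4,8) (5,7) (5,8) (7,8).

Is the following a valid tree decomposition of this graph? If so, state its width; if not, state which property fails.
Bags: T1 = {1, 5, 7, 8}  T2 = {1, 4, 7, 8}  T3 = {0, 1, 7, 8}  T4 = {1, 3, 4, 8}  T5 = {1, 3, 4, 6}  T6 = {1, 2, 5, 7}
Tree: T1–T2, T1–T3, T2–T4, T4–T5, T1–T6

Yes; width 3.

Checking the three conditions: (i) the bags cover all of {0, 1, 2, 3, 4, 5, 6, 7, 8}; (ii) for each edge, some bag contains both endpoints; (iii) the bags containing any fixed vertex form a subtree. All hold, so the decomposition is valid with width 4 − 1 = 3.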